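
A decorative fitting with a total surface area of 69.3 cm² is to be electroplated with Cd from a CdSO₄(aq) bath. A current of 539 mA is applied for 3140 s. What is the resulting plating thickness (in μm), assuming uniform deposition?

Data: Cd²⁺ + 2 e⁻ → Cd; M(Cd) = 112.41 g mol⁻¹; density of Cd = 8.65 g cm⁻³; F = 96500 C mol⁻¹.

Q = I·t = 0.5390 × 3140.0 = 1692 C; n(e⁻) = 0.01754 mol.
n(Cd) = n(e⁻)/2 = 0.008769 mol, so m = 0.008769 × 112.41 = 0.9857 g.
Volume = m/ρ = 0.9857 / 8.65 = 0.1140 cm³.
Thickness = V/A = 0.1140 / 69.3 = 0.00164 cm = 16.4 μm.

16.4 μm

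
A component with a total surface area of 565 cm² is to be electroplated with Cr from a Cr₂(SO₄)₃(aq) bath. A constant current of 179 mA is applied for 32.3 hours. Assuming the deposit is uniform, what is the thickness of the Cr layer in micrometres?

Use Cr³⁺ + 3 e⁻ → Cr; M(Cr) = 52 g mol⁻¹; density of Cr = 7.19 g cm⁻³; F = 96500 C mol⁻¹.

9.20 μm

Q = I·t = 0.1790 × 116280 = 20810 C; n(e⁻) = 0.2157 mol.
n(Cr) = n(e⁻)/3 = 0.07190 mol, so m = 0.07190 × 52 = 3.739 g.
Volume = m/ρ = 3.739 / 7.19 = 0.5200 cm³.
Thickness = V/A = 0.5200 / 565 = 9.20 × 10⁻⁴ cm = 9.20 μm.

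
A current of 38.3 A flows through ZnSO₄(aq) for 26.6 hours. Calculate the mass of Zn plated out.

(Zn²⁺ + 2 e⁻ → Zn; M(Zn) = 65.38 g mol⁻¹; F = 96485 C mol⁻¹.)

Q = I·t = 38.30 A × 95760 s = 3668000 C.
n(e⁻) = Q/F = 3668000 / 96485 = 38.01 mol.
Zn²⁺ + 2 e⁻ → Zn, so n(Zn) = n(e⁻)/2 = 19.01 mol.
m = n·M = 19.01 × 65.38 = 1240 g.

1240 g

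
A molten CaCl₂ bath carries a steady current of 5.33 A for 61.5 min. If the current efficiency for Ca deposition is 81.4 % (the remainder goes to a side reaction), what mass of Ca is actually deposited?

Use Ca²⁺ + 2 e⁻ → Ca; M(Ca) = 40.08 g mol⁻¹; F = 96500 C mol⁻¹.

3.32 g

Q = I·t = 5.330 × 3690.0 = 19670 C.
n(e⁻) = 19670/96500 = 0.2038 mol; theoretically n(Ca) = 0.2038/2 = 0.1019 mol, m_theo = 4.084 g.
At 81.4 % efficiency, m_actual = 0.814 × 4.084 = 3.32 g.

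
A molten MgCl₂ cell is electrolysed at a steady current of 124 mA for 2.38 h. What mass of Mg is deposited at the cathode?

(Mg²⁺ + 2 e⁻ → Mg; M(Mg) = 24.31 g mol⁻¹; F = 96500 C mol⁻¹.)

Q = I·t = 0.1240 A × 8568.0 s = 1062 C.
n(e⁻) = Q/F = 1062 / 96500 = 0.01101 mol.
Mg²⁺ + 2 e⁻ → Mg, so n(Mg) = n(e⁻)/2 = 0.005505 mol.
m = n·M = 0.005505 × 24.31 = 0.134 g.

0.134 g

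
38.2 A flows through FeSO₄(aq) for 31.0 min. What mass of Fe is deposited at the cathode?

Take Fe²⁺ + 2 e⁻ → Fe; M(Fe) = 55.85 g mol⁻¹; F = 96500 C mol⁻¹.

20.6 g

Q = I·t = 38.20 A × 1860.0 s = 71050 C.
n(e⁻) = Q/F = 71050 / 96500 = 0.7363 mol.
Fe²⁺ + 2 e⁻ → Fe, so n(Fe) = n(e⁻)/2 = 0.3681 mol.
m = n·M = 0.3681 × 55.85 = 20.6 g.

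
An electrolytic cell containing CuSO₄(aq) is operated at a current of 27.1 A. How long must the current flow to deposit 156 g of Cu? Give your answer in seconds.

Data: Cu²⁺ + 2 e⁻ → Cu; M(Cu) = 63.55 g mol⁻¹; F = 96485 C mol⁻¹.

n(Cu) = m/M = 156 / 63.55 = 2.455 mol.
Each Cu atom requires 2 electrons, so n(e⁻) = 2 × 2.455 = 4.910 mol.
Q = n(e⁻)·F = 4.910 × 96485 = 473700 C.
t = Q/I = 473700 / 27.10 A = 17480 s.

17500 s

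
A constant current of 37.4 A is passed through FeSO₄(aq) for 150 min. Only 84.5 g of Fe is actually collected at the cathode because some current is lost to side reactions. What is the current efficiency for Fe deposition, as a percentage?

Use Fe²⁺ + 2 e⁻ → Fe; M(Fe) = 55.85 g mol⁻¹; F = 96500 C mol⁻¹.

86.8 %

Q = I·t = 37.40 × 9000.0 = 336600 C; n(e⁻) = 336600/96500 = 3.488 mol.
Theoretical n(Fe) = n(e⁻)/2 = 1.744 mol, i.e. m_theo = 1.744 × 55.85 = 97.40 g.
Efficiency = m_actual / m_theo = 84.5 / 97.40 = 86.8 %.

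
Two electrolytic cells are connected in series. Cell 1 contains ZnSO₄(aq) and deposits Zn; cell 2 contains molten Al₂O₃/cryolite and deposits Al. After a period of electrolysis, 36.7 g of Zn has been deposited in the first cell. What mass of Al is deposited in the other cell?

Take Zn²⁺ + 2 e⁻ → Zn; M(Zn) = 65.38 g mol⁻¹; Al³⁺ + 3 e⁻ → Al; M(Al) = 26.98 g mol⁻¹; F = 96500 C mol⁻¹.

n(Zn) = 36.7 / 65.38 = 0.5613 mol.
Since Zn²⁺ + 2 e⁻ → Zn, n(e⁻) passed = 2 × 0.5613 = 1.123 mol.
Cells in series carry the same charge, so the same 1.123 mol of electrons passes through cell 2.
Al³⁺ + 3 e⁻ → Al, so n(Al) = 1.123 / 3 = 0.3742 mol.
m(Al) = 0.3742 × 26.98 = 10.1 g.

10.1 g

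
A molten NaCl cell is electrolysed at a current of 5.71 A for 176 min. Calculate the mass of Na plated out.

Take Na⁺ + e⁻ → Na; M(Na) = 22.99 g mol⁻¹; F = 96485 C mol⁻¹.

14.4 g

Q = I·t = 5.710 A × 10560 s = 60300 C.
n(e⁻) = Q/F = 60300 / 96485 = 0.6249 mol.
Na⁺ + e⁻ → Na, so n(Na) = n(e⁻)/1 = 0.6249 mol.
m = n·M = 0.6249 × 22.99 = 14.4 g.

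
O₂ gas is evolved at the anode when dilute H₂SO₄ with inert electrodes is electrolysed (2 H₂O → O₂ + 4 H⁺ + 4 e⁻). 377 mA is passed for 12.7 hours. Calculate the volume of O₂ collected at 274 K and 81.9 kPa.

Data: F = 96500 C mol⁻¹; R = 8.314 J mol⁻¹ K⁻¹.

1.24 L

Q = I·t = 0.3770 A × 45720 s = 17240 C.
n(e⁻) = Q/F = 17240 / 96500 = 0.1786 mol.
4 electrons are transferred per O₂ molecule, so n(O₂) = 0.1786 / 4 = 0.04465 mol.
V = nRT/P = (0.04465 × 8.314 × 274) / (81.9 × 10³ Pa) = 0.00124 m³ = 1.24 L.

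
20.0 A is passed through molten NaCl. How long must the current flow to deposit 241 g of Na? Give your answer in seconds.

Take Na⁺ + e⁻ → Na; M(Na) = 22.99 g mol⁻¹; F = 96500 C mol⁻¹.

50600 s

n(Na) = m/M = 241 / 22.99 = 10.48 mol.
Each Na atom requires 1 electron, so n(e⁻) = 1 × 10.48 = 10.48 mol.
Q = n(e⁻)·F = 10.48 × 96500 = 1012000 C.
t = Q/I = 1012000 / 20.00 A = 50580 s.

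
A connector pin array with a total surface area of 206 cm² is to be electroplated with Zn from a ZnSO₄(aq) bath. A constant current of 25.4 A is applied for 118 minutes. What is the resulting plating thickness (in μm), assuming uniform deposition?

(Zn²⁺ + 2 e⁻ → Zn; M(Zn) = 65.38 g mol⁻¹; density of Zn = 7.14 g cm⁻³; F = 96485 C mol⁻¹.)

Q = I·t = 25.40 × 7080.0 = 179800 C; n(e⁻) = 1.864 mol.
n(Zn) = n(e⁻)/2 = 0.9319 mol, so m = 0.9319 × 65.38 = 60.93 g.
Volume = m/ρ = 60.93 / 7.14 = 8.533 cm³.
Thickness = V/A = 8.533 / 206 = 0.0414 cm = 414 μm.

414 μm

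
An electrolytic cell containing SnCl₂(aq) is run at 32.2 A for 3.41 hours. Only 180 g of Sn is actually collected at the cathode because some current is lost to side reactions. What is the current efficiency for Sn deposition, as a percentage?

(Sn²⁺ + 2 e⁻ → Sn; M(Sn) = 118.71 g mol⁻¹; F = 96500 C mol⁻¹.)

74.0 %

Q = I·t = 32.20 × 12276 = 395300 C; n(e⁻) = 395300/96500 = 4.096 mol.
Theoretical n(Sn) = n(e⁻)/2 = 2.048 mol, i.e. m_theo = 2.048 × 118.71 = 243.1 g.
Efficiency = m_actual / m_theo = 180 / 243.1 = 74.0 %.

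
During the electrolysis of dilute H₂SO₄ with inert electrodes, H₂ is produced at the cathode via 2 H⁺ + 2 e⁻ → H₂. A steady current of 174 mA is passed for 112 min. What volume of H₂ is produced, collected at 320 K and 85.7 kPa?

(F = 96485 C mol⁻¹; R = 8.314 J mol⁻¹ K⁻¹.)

0.188 L

Q = I·t = 0.1740 A × 6720.0 s = 1169 C.
n(e⁻) = Q/F = 1169 / 96485 = 0.01212 mol.
2 electrons are transferred per H₂ molecule, so n(H₂) = 0.01212 / 2 = 0.006059 mol.
V = nRT/P = (0.006059 × 8.314 × 320) / (85.7 × 10³ Pa) = 1.88 × 10⁻⁴ m³ = 0.188 L.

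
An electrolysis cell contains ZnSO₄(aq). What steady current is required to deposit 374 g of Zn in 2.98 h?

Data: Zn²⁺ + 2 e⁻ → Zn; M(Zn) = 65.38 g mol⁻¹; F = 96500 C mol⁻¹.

103 A

n(Zn) = 374 / 65.38 = 5.720 mol.
n(e⁻) = 2 × 5.720 = 11.44 mol.
Q = n(e⁻)·F = 11.44 × 96500 = 1104000 C.
I = Q/t = 1104000 / 10728 s = 103 A.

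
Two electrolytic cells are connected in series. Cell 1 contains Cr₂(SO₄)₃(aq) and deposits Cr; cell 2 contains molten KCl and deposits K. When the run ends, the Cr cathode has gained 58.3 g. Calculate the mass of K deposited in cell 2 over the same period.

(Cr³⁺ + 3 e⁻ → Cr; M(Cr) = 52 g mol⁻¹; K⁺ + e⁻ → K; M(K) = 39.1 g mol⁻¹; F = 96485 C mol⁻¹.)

n(Cr) = 58.3 / 52 = 1.121 mol.
Since Cr³⁺ + 3 e⁻ → Cr, n(e⁻) passed = 3 × 1.121 = 3.363 mol.
Cells in series carry the same charge, so the same 3.363 mol of electrons passes through cell 2.
K⁺ + e⁻ → K, so n(K) = 3.363 / 1 = 3.363 mol.
m(K) = 3.363 × 39.1 = 132 g.

132 g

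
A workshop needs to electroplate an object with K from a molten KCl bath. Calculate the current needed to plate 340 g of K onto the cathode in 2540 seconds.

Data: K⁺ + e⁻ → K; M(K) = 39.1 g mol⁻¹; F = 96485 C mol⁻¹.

n(K) = 340 / 39.1 = 8.696 mol.
n(e⁻) = 1 × 8.696 = 8.696 mol.
Q = n(e⁻)·F = 8.696 × 96485 = 839000 C.
I = Q/t = 839000 / 2540.0 s = 330 A.

330 A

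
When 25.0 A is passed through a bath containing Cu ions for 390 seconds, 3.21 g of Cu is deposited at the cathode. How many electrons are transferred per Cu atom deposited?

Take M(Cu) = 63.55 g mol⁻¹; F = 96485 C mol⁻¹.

2

Q = I·t = 25.00 A × 390.00 s = 9750 C, so n(e⁻) = 9750/96485 = 0.1011 mol.
n(Cu) deposited = 3.21 / 63.55 = 0.05051 mol.
Electrons per atom = n(e⁻)/n(Cu) = 0.1011 / 0.05051 = 2.00 ≈ 2, so the ion is Cu²⁺.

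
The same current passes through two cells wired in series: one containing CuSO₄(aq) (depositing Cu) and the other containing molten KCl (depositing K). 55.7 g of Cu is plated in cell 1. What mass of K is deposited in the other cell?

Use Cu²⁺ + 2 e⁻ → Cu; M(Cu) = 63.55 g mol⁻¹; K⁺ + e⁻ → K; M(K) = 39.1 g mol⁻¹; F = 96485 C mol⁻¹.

68.5 g

n(Cu) = 55.7 / 63.55 = 0.8765 mol.
Since Cu²⁺ + 2 e⁻ → Cu, n(e⁻) passed = 2 × 0.8765 = 1.753 mol.
Cells in series carry the same charge, so the same 1.753 mol of electrons passes through cell 2.
K⁺ + e⁻ → K, so n(K) = 1.753 / 1 = 1.753 mol.
m(K) = 1.753 × 39.1 = 68.5 g.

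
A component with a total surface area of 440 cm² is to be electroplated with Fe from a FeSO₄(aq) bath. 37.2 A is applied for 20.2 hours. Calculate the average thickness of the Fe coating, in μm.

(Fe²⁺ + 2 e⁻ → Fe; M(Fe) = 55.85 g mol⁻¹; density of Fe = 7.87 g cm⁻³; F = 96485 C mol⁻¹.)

Q = I·t = 37.20 × 72720 = 2705000 C; n(e⁻) = 28.04 mol.
n(Fe) = n(e⁻)/2 = 14.02 mol, so m = 14.02 × 55.85 = 782.9 g.
Volume = m/ρ = 782.9 / 7.87 = 99.48 cm³.
Thickness = V/A = 99.48 / 440 = 0.226 cm = 2260 μm.

2260 μm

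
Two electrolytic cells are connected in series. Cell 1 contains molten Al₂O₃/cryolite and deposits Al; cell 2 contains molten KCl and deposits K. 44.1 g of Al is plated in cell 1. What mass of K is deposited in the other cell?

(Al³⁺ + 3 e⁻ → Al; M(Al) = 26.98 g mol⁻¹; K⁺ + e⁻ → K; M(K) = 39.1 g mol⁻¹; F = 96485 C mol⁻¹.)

n(Al) = 44.1 / 26.98 = 1.635 mol.
Since Al³⁺ + 3 e⁻ → Al, n(e⁻) passed = 3 × 1.635 = 4.904 mol.
Cells in series carry the same charge, so the same 4.904 mol of electrons passes through cell 2.
K⁺ + e⁻ → K, so n(K) = 4.904 / 1 = 4.904 mol.
m(K) = 4.904 × 39.1 = 192 g.

192 g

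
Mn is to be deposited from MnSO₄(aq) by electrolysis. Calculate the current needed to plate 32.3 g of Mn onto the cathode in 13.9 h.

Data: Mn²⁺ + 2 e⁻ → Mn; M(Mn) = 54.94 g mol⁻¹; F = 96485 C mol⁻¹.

n(Mn) = 32.3 / 54.94 = 0.5879 mol.
n(e⁻) = 2 × 0.5879 = 1.176 mol.
Q = n(e⁻)·F = 1.176 × 96485 = 113400 C.
I = Q/t = 113400 / 50040 s = 2.27 A.

2.27 A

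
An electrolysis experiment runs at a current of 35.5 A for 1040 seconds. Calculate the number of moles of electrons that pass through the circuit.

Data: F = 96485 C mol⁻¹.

Q = I·t = 35.50 A × 1040.0 s = 36920 C.
n(e⁻) = Q/F = 36920 / 96485 = 0.383 mol.

0.383 mol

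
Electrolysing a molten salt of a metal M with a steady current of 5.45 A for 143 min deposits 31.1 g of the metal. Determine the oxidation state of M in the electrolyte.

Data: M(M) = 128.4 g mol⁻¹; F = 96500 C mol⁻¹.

Q = I·t = 5.450 A × 8580.0 s = 46760 C, so n(e⁻) = 46760/96500 = 0.4846 mol.
n(M) deposited = 31.1 / 128.4 = 0.2422 mol.
Electrons per atom = n(e⁻)/n(M) = 0.4846 / 0.2422 = 2.00 ≈ 2, so the ion is M²⁺.

+2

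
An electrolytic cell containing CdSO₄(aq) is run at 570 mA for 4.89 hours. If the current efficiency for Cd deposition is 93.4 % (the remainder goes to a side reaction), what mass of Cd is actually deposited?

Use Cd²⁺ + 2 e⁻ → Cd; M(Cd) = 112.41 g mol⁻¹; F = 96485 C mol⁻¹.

Q = I·t = 0.5700 × 17604 = 10030 C.
n(e⁻) = 10030/96485 = 0.1040 mol; theoretically n(Cd) = 0.1040/2 = 0.05200 mol, m_theo = 5.845 g.
At 93.4 % efficiency, m_actual = 0.934 × 5.845 = 5.46 g.

5.46 g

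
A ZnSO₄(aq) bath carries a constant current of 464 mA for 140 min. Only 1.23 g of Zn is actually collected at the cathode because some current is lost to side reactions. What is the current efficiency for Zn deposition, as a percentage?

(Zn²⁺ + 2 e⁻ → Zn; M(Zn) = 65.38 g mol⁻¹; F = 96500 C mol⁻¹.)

93.2 %

Q = I·t = 0.4640 × 8400.0 = 3898 C; n(e⁻) = 3898/96500 = 0.04039 mol.
Theoretical n(Zn) = n(e⁻)/2 = 0.02019 mol, i.e. m_theo = 0.02019 × 65.38 = 1.320 g.
Efficiency = m_actual / m_theo = 1.23 / 1.320 = 93.2 %.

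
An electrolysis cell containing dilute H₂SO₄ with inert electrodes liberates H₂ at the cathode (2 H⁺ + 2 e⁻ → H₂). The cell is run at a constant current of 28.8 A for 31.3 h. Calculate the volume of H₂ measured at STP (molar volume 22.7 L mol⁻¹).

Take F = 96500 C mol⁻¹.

382 L

Q = I·t = 28.80 A × 112680 s = 3245000 C.
n(e⁻) = Q/F = 3245000 / 96500 = 33.63 mol.
2 electrons are transferred per H₂ molecule, so n(H₂) = 33.63 / 2 = 16.81 mol.
V = n × V_m = 16.81 × 22.7 = 382 L.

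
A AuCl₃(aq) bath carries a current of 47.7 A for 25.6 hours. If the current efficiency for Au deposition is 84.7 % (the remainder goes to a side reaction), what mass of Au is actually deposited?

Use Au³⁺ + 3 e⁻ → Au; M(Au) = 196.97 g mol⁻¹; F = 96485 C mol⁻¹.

2530 g

Q = I·t = 47.70 × 92160 = 4396000 C.
n(e⁻) = 4396000/96485 = 45.56 mol; theoretically n(Au) = 45.56/3 = 15.19 mol, m_theo = 2991 g.
At 84.7 % efficiency, m_actual = 0.847 × 2991 = 2530 g.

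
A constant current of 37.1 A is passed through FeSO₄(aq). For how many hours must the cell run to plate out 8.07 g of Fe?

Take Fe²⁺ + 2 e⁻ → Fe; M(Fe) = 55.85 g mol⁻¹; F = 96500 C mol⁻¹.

n(Fe) = m/M = 8.07 / 55.85 = 0.1445 mol.
Each Fe atom requires 2 electrons, so n(e⁻) = 2 × 0.1445 = 0.2890 mol.
Q = n(e⁻)·F = 0.2890 × 96500 = 27890 C.
t = Q/I = 27890 / 37.10 A = 751.7 s = 0.209 h.

0.209 h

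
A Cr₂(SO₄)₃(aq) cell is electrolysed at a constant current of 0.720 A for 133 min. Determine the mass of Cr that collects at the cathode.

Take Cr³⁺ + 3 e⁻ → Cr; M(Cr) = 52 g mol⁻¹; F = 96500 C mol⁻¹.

1.03 g

Q = I·t = 0.7200 A × 7980.0 s = 5746 C.
n(e⁻) = Q/F = 5746 / 96500 = 0.05954 mol.
Cr³⁺ + 3 e⁻ → Cr, so n(Cr) = n(e⁻)/3 = 0.01985 mol.
m = n·M = 0.01985 × 52 = 1.03 g.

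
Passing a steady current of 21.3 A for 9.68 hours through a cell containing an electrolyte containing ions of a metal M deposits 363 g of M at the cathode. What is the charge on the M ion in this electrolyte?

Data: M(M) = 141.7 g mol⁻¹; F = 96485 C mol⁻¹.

Q = I·t = 21.30 A × 34848 s = 742300 C, so n(e⁻) = 742300/96485 = 7.693 mol.
n(M) deposited = 363 / 141.7 = 2.562 mol.
Electrons per atom = n(e⁻)/n(M) = 7.693 / 2.562 = 3.00 ≈ 3, so the ion is M³⁺.

+3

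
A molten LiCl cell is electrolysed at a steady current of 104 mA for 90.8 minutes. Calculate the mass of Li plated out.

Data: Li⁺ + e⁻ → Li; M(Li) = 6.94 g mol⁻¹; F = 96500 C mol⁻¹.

Q = I·t = 0.1040 A × 5448.0 s = 566.6 C.
n(e⁻) = Q/F = 566.6 / 96500 = 0.005871 mol.
Li⁺ + e⁻ → Li, so n(Li) = n(e⁻)/1 = 0.005871 mol.
m = n·M = 0.005871 × 6.94 = 0.0407 g.

0.0407 g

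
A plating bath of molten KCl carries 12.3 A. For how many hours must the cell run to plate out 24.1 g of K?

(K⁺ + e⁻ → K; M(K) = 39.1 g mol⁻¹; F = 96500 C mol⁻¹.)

n(K) = m/M = 24.1 / 39.1 = 0.6164 mol.
Each K atom requires 1 electron, so n(e⁻) = 1 × 0.6164 = 0.6164 mol.
Q = n(e⁻)·F = 0.6164 × 96500 = 59480 C.
t = Q/I = 59480 / 12.30 A = 4836 s = 1.34 h.

1.34 h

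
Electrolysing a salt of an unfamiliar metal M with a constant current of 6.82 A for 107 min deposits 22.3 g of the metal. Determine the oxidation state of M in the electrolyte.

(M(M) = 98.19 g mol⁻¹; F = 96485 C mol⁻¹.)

Q = I·t = 6.820 A × 6420.0 s = 43780 C, so n(e⁻) = 43780/96485 = 0.4538 mol.
n(M) deposited = 22.3 / 98.19 = 0.2271 mol.
Electrons per atom = n(e⁻)/n(M) = 0.4538 / 0.2271 = 2.00 ≈ 2, so the ion is M²⁺.

+2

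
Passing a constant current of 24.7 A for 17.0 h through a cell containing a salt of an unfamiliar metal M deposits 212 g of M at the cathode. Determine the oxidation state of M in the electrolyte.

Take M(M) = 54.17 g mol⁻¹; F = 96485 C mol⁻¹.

+4

Q = I·t = 24.70 A × 61200 s = 1512000 C, so n(e⁻) = 1512000/96485 = 15.67 mol.
n(M) deposited = 212 / 54.17 = 3.914 mol.
Electrons per atom = n(e⁻)/n(M) = 15.67 / 3.914 = 4.00 ≈ 4, so the ion is M⁴⁺.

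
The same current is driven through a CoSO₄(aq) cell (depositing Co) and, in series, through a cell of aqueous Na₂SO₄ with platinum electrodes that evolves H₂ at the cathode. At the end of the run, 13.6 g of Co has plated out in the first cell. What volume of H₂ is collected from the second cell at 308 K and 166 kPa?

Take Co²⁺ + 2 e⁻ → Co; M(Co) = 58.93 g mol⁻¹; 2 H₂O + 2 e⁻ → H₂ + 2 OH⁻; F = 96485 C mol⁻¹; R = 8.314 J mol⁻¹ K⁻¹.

3.56 L

n(Co) = 13.6 / 58.93 = 0.2308 mol, so n(e⁻) = 2 × 0.2308 = 0.4616 mol.
The cells are in series, so the same 0.4616 mol of electrons passes through the second cell.
2 H₂O + 2 e⁻ → H₂ + 2 OH⁻ — 2 mol e⁻ per mol H₂, so n(H₂) = 0.4616/2 = 0.2308 mol.
V = nRT/P = (0.2308 × 8.314 × 308) / (166 × 10³) = 0.00356 m³ = 3.56 L.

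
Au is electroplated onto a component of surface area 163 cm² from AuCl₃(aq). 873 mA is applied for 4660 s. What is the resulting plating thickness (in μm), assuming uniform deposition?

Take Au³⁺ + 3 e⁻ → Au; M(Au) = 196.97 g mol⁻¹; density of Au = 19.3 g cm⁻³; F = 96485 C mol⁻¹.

Q = I·t = 0.8730 × 4660.0 = 4068 C; n(e⁻) = 0.04216 mol.
n(Au) = n(e⁻)/3 = 0.01405 mol, so m = 0.01405 × 196.97 = 2.768 g.
Volume = m/ρ = 2.768 / 19.3 = 0.1434 cm³.
Thickness = V/A = 0.1434 / 163 = 8.80 × 10⁻⁴ cm = 8.80 μm.

8.80 μm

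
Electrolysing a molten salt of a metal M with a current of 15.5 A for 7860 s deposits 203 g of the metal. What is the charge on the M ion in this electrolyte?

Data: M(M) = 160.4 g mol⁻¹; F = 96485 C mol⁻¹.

+1

Q = I·t = 15.50 A × 7860.0 s = 121800 C, so n(e⁻) = 121800/96485 = 1.263 mol.
n(M) deposited = 203 / 160.4 = 1.266 mol.
Electrons per atom = n(e⁻)/n(M) = 1.263 / 1.266 = 0.998 ≈ 1, so the ion is M⁺.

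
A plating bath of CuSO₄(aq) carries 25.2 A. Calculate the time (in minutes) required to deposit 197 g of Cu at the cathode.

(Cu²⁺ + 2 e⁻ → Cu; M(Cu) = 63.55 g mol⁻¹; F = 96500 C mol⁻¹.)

396 min

n(Cu) = m/M = 197 / 63.55 = 3.100 mol.
Each Cu atom requires 2 electrons, so n(e⁻) = 2 × 3.100 = 6.200 mol.
Q = n(e⁻)·F = 6.200 × 96500 = 598300 C.
t = Q/I = 598300 / 25.20 A = 23740 s = 396 min.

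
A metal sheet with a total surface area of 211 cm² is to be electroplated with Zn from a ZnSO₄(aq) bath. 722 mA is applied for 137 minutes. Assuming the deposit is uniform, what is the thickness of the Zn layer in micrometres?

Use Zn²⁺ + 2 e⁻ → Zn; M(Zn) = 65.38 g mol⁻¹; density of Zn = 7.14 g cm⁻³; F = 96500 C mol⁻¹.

13.3 μm

Q = I·t = 0.7220 × 8220.0 = 5935 C; n(e⁻) = 0.06150 mol.
n(Zn) = n(e⁻)/2 = 0.03075 mol, so m = 0.03075 × 65.38 = 2.010 g.
Volume = m/ρ = 2.010 / 7.14 = 0.2816 cm³.
Thickness = V/A = 0.2816 / 211 = 0.00133 cm = 13.3 μm.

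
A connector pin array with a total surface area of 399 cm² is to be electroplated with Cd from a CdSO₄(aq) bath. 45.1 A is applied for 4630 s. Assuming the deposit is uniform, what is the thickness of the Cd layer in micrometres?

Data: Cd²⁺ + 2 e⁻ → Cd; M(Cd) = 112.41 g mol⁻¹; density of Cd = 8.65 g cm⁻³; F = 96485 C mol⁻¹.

Q = I·t = 45.10 × 4630.0 = 208800 C; n(e⁻) = 2.164 mol.
n(Cd) = n(e⁻)/2 = 1.082 mol, so m = 1.082 × 112.41 = 121.6 g.
Volume = m/ρ = 121.6 / 8.65 = 14.06 cm³.
Thickness = V/A = 14.06 / 399 = 0.0352 cm = 352 μm.

352 μm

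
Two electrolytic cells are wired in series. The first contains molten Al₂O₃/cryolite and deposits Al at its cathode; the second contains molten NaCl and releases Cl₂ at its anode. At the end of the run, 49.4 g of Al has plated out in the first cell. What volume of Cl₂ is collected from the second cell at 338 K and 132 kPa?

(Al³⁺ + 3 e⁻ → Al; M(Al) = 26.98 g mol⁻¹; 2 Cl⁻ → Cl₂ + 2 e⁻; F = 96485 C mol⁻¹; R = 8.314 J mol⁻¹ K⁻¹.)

58.5 L

n(Al) = 49.4 / 26.98 = 1.831 mol, so n(e⁻) = 3 × 1.831 = 5.493 mol.
The cells are in series, so the same 5.493 mol of electrons passes through the second cell.
2 Cl⁻ → Cl₂ + 2 e⁻ — 2 mol e⁻ per mol Cl₂, so n(Cl₂) = 5.493/2 = 2.746 mol.
V = nRT/P = (2.746 × 8.314 × 338) / (132 × 10³) = 0.0585 m³ = 58.5 L.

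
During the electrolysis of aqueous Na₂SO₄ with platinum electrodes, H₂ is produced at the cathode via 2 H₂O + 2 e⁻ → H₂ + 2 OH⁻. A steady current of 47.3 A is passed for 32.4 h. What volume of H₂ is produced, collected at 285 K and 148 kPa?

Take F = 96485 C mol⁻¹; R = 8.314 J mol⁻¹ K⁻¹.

Q = I·t = 47.30 A × 116640 s = 5517000 C.
n(e⁻) = Q/F = 5517000 / 96485 = 57.18 mol.
2 electrons are transferred per H₂ molecule, so n(H₂) = 57.18 / 2 = 28.59 mol.
V = nRT/P = (28.59 × 8.314 × 285) / (148 × 10³ Pa) = 0.458 m³ = 458 L.

458 L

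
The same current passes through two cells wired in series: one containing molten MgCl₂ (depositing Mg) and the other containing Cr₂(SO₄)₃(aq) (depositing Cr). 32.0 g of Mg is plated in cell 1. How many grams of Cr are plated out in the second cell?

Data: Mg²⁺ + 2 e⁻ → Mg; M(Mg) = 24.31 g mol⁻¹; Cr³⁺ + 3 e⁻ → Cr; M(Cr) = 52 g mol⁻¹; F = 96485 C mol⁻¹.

45.6 g

n(Mg) = 32.0 / 24.31 = 1.316 mol.
Since Mg²⁺ + 2 e⁻ → Mg, n(e⁻) passed = 2 × 1.316 = 2.633 mol.
Cells in series carry the same charge, so the same 2.633 mol of electrons passes through cell 2.
Cr³⁺ + 3 e⁻ → Cr, so n(Cr) = 2.633 / 3 = 0.8776 mol.
m(Cr) = 0.8776 × 52 = 45.6 g.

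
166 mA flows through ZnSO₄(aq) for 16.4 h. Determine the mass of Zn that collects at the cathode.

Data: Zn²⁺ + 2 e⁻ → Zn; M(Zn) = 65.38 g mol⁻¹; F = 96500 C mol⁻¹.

Q = I·t = 0.1660 A × 59040 s = 9801 C.
n(e⁻) = Q/F = 9801 / 96500 = 0.1016 mol.
Zn²⁺ + 2 e⁻ → Zn, so n(Zn) = n(e⁻)/2 = 0.05078 mol.
m = n·M = 0.05078 × 65.38 = 3.32 g.

3.32 g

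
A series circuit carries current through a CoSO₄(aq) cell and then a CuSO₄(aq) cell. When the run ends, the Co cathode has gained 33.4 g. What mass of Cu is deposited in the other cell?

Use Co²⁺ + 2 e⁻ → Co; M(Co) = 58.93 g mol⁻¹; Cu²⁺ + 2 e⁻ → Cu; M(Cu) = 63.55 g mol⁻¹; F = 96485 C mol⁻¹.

n(Co) = 33.4 / 58.93 = 0.5668 mol.
Since Co²⁺ + 2 e⁻ → Co, n(e⁻) passed = 2 × 0.5668 = 1.134 mol.
Cells in series carry the same charge, so the same 1.134 mol of electrons passes through cell 2.
Cu²⁺ + 2 e⁻ → Cu, so n(Cu) = 1.134 / 2 = 0.5668 mol.
m(Cu) = 0.5668 × 63.55 = 36.0 g.

36.0 g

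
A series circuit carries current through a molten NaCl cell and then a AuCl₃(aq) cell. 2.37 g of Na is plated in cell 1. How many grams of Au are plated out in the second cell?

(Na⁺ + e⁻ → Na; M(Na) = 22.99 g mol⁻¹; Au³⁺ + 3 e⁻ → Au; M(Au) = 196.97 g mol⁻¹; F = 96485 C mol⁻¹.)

n(Na) = 2.37 / 22.99 = 0.1031 mol.
Since Na⁺ + e⁻ → Na, n(e⁻) passed = 1 × 0.1031 = 0.1031 mol.
Cells in series carry the same charge, so the same 0.1031 mol of electrons passes through cell 2.
Au³⁺ + 3 e⁻ → Au, so n(Au) = 0.1031 / 3 = 0.03436 mol.
m(Au) = 0.03436 × 196.97 = 6.77 g.

6.77 g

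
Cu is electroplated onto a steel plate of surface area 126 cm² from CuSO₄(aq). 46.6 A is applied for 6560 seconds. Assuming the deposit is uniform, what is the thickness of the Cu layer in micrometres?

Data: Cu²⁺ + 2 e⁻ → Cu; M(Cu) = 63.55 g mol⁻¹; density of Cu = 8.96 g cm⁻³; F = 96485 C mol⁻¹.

892 μm

Q = I·t = 46.60 × 6560.0 = 305700 C; n(e⁻) = 3.168 mol.
n(Cu) = n(e⁻)/2 = 1.584 mol, so m = 1.584 × 63.55 = 100.7 g.
Volume = m/ρ = 100.7 / 8.96 = 11.24 cm³.
Thickness = V/A = 11.24 / 126 = 0.0892 cm = 892 μm.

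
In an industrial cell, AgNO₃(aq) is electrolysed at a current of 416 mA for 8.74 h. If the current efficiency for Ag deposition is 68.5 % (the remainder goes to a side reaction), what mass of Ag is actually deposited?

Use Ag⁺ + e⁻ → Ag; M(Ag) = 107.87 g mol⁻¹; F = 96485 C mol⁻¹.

10.0 g

Q = I·t = 0.4160 × 31464 = 13090 C.
n(e⁻) = 13090/96485 = 0.1357 mol; theoretically n(Ag) = 0.1357/1 = 0.1357 mol, m_theo = 14.63 g.
At 68.5 % efficiency, m_actual = 0.685 × 14.63 = 10.0 g.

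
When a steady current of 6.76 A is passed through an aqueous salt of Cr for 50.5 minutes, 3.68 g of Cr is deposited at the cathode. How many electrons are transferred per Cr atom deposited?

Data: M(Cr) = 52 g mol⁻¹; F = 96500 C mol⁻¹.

Q = I·t = 6.760 A × 3030.0 s = 20480 C, so n(e⁻) = 20480/96500 = 0.2123 mol.
n(Cr) deposited = 3.68 / 52 = 0.07077 mol.
Electrons per atom = n(e⁻)/n(Cr) = 0.2123 / 0.07077 = 3.00 ≈ 3, so the ion is Cr³⁺.

3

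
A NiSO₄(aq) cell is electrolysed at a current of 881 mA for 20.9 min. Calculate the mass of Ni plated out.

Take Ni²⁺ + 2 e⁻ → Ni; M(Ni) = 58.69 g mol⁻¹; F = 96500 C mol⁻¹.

Q = I·t = 0.8810 A × 1254.0 s = 1105 C.
n(e⁻) = Q/F = 1105 / 96500 = 0.01145 mol.
Ni²⁺ + 2 e⁻ → Ni, so n(Ni) = n(e⁻)/2 = 0.005724 mol.
m = n·M = 0.005724 × 58.69 = 0.336 g.

0.336 g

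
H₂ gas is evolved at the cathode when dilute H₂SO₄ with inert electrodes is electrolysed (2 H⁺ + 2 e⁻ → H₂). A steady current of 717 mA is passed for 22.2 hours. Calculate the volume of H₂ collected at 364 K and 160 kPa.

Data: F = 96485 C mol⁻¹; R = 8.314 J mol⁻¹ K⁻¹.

5.62 L

Q = I·t = 0.7170 A × 79920 s = 57300 C.
n(e⁻) = Q/F = 57300 / 96485 = 0.5939 mol.
2 electrons are transferred per H₂ molecule, so n(H₂) = 0.5939 / 2 = 0.2970 mol.
V = nRT/P = (0.2970 × 8.314 × 364) / (160 × 10³ Pa) = 0.00562 m³ = 5.62 L.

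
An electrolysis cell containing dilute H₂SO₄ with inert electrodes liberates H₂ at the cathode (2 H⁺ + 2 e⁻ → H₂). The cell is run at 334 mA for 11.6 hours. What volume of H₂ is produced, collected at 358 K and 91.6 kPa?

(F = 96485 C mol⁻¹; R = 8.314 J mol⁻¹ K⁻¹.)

2.35 L

Q = I·t = 0.3340 A × 41760 s = 13950 C.
n(e⁻) = Q/F = 13950 / 96485 = 0.1446 mol.
2 electrons are transferred per H₂ molecule, so n(H₂) = 0.1446 / 2 = 0.07228 mol.
V = nRT/P = (0.07228 × 8.314 × 358) / (91.6 × 10³ Pa) = 0.00235 m³ = 2.35 L.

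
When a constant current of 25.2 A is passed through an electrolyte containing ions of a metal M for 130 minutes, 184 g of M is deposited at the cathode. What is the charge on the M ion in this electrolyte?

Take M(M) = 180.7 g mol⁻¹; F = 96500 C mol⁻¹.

Q = I·t = 25.20 A × 7800.0 s = 196600 C, so n(e⁻) = 196600/96500 = 2.037 mol.
n(M) deposited = 184 / 180.7 = 1.018 mol.
Electrons per atom = n(e⁻)/n(M) = 2.037 / 1.018 = 2.00 ≈ 2, so the ion is M²⁺.

+2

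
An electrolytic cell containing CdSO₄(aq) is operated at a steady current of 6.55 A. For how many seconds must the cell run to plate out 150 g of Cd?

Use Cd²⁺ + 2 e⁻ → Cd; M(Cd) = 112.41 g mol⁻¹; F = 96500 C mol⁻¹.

39300 s

n(Cd) = m/M = 150 / 112.41 = 1.334 mol.
Each Cd atom requires 2 electrons, so n(e⁻) = 2 × 1.334 = 2.669 mol.
Q = n(e⁻)·F = 2.669 × 96500 = 257500 C.
t = Q/I = 257500 / 6.550 A = 39320 s.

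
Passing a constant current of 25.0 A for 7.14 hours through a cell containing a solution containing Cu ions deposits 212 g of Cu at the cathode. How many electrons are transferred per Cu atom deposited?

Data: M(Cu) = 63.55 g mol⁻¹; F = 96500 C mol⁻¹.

2

Q = I·t = 25.00 A × 25704 s = 642600 C, so n(e⁻) = 642600/96500 = 6.659 mol.
n(Cu) deposited = 212 / 63.55 = 3.336 mol.
Electrons per atom = n(e⁻)/n(Cu) = 6.659 / 3.336 = 2.00 ≈ 2, so the ion is Cu²⁺.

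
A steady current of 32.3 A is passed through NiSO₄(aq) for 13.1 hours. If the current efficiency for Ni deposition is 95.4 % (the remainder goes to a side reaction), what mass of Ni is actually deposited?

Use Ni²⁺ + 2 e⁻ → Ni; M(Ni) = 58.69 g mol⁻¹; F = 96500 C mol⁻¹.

442 g

Q = I·t = 32.30 × 47160 = 1523000 C.
n(e⁻) = 1523000/96500 = 15.79 mol; theoretically n(Ni) = 15.79/2 = 7.893 mol, m_theo = 463.2 g.
At 95.4 % efficiency, m_actual = 0.954 × 463.2 = 442 g.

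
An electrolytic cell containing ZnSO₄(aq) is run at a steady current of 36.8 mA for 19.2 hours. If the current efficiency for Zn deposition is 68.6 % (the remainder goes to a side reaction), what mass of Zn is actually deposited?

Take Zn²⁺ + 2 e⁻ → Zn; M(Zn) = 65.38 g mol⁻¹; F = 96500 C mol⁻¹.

0.591 g

Q = I·t = 0.03680 × 69120 = 2544 C.
n(e⁻) = 2544/96500 = 0.02636 mol; theoretically n(Zn) = 0.02636/2 = 0.01318 mol, m_theo = 0.8617 g.
At 68.6 % efficiency, m_actual = 0.686 × 0.8617 = 0.591 g.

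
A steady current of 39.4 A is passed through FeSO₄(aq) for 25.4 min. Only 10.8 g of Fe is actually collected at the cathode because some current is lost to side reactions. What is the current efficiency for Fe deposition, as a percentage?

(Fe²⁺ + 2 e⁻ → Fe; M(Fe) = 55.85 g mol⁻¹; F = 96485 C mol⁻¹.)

62.1 %

Q = I·t = 39.40 × 1524.0 = 60050 C; n(e⁻) = 60050/96485 = 0.6223 mol.
Theoretical n(Fe) = n(e⁻)/2 = 0.3112 mol, i.e. m_theo = 0.3112 × 55.85 = 17.38 g.
Efficiency = m_actual / m_theo = 10.8 / 17.38 = 62.1 %.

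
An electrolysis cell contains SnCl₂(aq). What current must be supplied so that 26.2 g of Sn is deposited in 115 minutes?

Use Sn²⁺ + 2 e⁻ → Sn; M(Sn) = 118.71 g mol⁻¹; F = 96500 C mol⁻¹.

n(Sn) = 26.2 / 118.71 = 0.2207 mol.
n(e⁻) = 2 × 0.2207 = 0.4414 mol.
Q = n(e⁻)·F = 0.4414 × 96500 = 42600 C.
I = Q/t = 42600 / 6900.0 s = 6.17 A.

6.17 A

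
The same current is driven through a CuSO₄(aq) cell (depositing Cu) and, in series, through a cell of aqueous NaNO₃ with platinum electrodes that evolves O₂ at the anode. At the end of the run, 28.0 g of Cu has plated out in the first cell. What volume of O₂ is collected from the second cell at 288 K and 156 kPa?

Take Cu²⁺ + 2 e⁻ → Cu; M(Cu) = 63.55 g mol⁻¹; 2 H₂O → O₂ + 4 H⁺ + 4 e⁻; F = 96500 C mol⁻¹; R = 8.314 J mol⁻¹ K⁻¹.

n(Cu) = 28.0 / 63.55 = 0.4406 mol, so n(e⁻) = 2 × 0.4406 = 0.8812 mol.
The cells are in series, so the same 0.8812 mol of electrons passes through the second cell.
2 H₂O → O₂ + 4 H⁺ + 4 e⁻ — 4 mol e⁻ per mol O₂, so n(O₂) = 0.8812/4 = 0.2203 mol.
V = nRT/P = (0.2203 × 8.314 × 288) / (156 × 10³) = 0.00338 m³ = 3.38 L.

3.38 L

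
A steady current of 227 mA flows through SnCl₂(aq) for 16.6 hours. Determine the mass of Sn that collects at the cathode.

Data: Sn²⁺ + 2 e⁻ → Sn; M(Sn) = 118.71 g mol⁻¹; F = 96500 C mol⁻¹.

8.34 g

Q = I·t = 0.2270 A × 59760 s = 13570 C.
n(e⁻) = Q/F = 13570 / 96500 = 0.1406 mol.
Sn²⁺ + 2 e⁻ → Sn, so n(Sn) = n(e⁻)/2 = 0.07029 mol.
m = n·M = 0.07029 × 118.71 = 8.34 g.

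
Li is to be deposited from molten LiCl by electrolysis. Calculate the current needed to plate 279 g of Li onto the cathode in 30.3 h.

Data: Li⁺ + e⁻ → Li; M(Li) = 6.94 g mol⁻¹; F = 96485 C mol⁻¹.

35.6 A

n(Li) = 279 / 6.94 = 40.20 mol.
n(e⁻) = 1 × 40.20 = 40.20 mol.
Q = n(e⁻)·F = 40.20 × 96485 = 3879000 C.
I = Q/t = 3879000 / 109080 s = 35.6 A.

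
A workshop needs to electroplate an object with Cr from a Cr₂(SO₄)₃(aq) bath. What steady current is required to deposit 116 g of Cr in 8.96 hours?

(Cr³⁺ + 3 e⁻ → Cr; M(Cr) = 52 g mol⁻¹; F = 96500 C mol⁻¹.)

20.0 A

n(Cr) = 116 / 52 = 2.231 mol.
n(e⁻) = 3 × 2.231 = 6.692 mol.
Q = n(e⁻)·F = 6.692 × 96500 = 645800 C.
I = Q/t = 645800 / 32256 s = 20.0 A.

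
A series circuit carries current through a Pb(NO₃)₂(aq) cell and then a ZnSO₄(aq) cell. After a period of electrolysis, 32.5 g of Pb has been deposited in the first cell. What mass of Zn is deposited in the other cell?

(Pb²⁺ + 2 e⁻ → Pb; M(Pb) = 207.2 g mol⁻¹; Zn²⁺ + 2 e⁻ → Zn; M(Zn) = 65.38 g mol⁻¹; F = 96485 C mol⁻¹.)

10.3 g

n(Pb) = 32.5 / 207.2 = 0.1569 mol.
Since Pb²⁺ + 2 e⁻ → Pb, n(e⁻) passed = 2 × 0.1569 = 0.3137 mol.
Cells in series carry the same charge, so the same 0.3137 mol of electrons passes through cell 2.
Zn²⁺ + 2 e⁻ → Zn, so n(Zn) = 0.3137 / 2 = 0.1569 mol.
m(Zn) = 0.1569 × 65.38 = 10.3 g.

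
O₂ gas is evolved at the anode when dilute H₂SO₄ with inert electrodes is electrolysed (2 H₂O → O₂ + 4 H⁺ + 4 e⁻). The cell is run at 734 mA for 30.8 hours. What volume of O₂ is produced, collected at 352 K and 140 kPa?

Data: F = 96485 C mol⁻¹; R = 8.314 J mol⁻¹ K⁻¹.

Q = I·t = 0.7340 A × 110880 s = 81390 C.
n(e⁻) = Q/F = 81390 / 96485 = 0.8435 mol.
4 electrons are transferred per O₂ molecule, so n(O₂) = 0.8435 / 4 = 0.2109 mol.
V = nRT/P = (0.2109 × 8.314 × 352) / (140 × 10³ Pa) = 0.00441 m³ = 4.41 L.

4.41 L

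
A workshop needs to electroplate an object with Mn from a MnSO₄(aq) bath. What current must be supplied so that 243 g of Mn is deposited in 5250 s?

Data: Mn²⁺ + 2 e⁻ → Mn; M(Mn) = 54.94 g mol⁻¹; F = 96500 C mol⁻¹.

163 A

n(Mn) = 243 / 54.94 = 4.423 mol.
n(e⁻) = 2 × 4.423 = 8.846 mol.
Q = n(e⁻)·F = 8.846 × 96500 = 853600 C.
I = Q/t = 853600 / 5250.0 s = 163 A.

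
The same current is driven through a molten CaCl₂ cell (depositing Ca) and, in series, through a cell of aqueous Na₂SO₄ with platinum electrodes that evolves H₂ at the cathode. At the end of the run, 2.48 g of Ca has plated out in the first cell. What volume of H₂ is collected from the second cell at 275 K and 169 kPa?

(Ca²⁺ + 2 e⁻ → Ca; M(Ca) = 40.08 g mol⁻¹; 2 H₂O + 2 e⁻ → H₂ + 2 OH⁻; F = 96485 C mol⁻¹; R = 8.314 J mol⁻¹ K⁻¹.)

n(Ca) = 2.48 / 40.08 = 0.06188 mol, so n(e⁻) = 2 × 0.06188 = 0.1238 mol.
The cells are in series, so the same 0.1238 mol of electrons passes through the second cell.
2 H₂O + 2 e⁻ → H₂ + 2 OH⁻ — 2 mol e⁻ per mol H₂, so n(H₂) = 0.1238/2 = 0.06188 mol.
V = nRT/P = (0.06188 × 8.314 × 275) / (169 × 10³) = 8.37 × 10⁻⁴ m³ = 0.837 L.

0.837 L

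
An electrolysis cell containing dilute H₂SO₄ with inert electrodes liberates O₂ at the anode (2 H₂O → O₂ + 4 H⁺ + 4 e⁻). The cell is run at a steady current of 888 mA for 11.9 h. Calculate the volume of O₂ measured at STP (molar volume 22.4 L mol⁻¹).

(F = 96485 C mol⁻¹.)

Q = I·t = 0.8880 A × 42840 s = 38040 C.
n(e⁻) = Q/F = 38040 / 96485 = 0.3943 mol.
4 electrons are transferred per O₂ molecule, so n(O₂) = 0.3943 / 4 = 0.09857 mol.
V = n × V_m = 0.09857 × 22.4 = 2.21 L.

2.21 L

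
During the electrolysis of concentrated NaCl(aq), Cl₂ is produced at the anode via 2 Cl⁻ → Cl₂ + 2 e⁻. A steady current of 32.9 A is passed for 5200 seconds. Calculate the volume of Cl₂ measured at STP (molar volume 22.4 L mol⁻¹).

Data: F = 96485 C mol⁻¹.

19.9 L

Q = I·t = 32.90 A × 5200.0 s = 171100 C.
n(e⁻) = Q/F = 171100 / 96485 = 1.773 mol.
2 electrons are transferred per Cl₂ molecule, so n(Cl₂) = 1.773 / 2 = 0.8866 mol.
V = n × V_m = 0.8866 × 22.4 = 19.9 L.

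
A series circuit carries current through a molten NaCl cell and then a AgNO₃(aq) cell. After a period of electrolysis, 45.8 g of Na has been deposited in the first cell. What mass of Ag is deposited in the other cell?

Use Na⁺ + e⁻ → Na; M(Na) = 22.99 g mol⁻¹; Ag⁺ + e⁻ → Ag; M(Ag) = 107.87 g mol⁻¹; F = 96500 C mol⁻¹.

n(Na) = 45.8 / 22.99 = 1.992 mol.
Since Na⁺ + e⁻ → Na, n(e⁻) passed = 1 × 1.992 = 1.992 mol.
Cells in series carry the same charge, so the same 1.992 mol of electrons passes through cell 2.
Ag⁺ + e⁻ → Ag, so n(Ag) = 1.992 / 1 = 1.992 mol.
m(Ag) = 1.992 × 107.87 = 215 g.

215 g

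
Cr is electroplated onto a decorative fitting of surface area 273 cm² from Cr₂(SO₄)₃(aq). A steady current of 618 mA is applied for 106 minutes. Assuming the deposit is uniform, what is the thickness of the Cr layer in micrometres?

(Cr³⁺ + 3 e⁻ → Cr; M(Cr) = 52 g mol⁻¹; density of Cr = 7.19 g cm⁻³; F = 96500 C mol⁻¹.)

Q = I·t = 0.6180 × 6360.0 = 3930 C; n(e⁻) = 0.04073 mol.
n(Cr) = n(e⁻)/3 = 0.01358 mol, so m = 0.01358 × 52 = 0.7060 g.
Volume = m/ρ = 0.7060 / 7.19 = 0.09819 cm³.
Thickness = V/A = 0.09819 / 273 = 3.60 × 10⁻⁴ cm = 3.60 μm.

3.60 μm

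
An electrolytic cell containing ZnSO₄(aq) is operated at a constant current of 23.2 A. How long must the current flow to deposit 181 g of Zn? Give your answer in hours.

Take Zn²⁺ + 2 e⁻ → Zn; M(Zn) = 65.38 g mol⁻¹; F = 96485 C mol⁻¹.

6.40 h

n(Zn) = m/M = 181 / 65.38 = 2.768 mol.
Each Zn atom requires 2 electrons, so n(e⁻) = 2 × 2.768 = 5.537 mol.
Q = n(e⁻)·F = 5.537 × 96485 = 534200 C.
t = Q/I = 534200 / 23.20 A = 23030 s = 6.40 h.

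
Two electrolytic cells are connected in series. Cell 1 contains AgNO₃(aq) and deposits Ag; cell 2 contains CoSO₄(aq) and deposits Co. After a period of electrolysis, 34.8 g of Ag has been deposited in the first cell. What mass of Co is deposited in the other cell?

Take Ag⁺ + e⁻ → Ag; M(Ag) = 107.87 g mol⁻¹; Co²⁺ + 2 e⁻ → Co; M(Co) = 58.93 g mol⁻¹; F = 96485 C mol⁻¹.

n(Ag) = 34.8 / 107.87 = 0.3226 mol.
Since Ag⁺ + e⁻ → Ag, n(e⁻) passed = 1 × 0.3226 = 0.3226 mol.
Cells in series carry the same charge, so the same 0.3226 mol of electrons passes through cell 2.
Co²⁺ + 2 e⁻ → Co, so n(Co) = 0.3226 / 2 = 0.1613 mol.
m(Co) = 0.1613 × 58.93 = 9.51 g.

9.51 g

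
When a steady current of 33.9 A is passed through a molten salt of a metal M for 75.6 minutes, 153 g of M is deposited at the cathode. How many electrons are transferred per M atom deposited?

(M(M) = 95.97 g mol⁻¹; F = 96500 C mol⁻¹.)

Q = I·t = 33.90 A × 4536.0 s = 153800 C, so n(e⁻) = 153800/96500 = 1.593 mol.
n(M) deposited = 153 / 95.97 = 1.594 mol.
Electrons per atom = n(e⁻)/n(M) = 1.593 / 1.594 = 1.00 ≈ 1, so the ion is M⁺.

1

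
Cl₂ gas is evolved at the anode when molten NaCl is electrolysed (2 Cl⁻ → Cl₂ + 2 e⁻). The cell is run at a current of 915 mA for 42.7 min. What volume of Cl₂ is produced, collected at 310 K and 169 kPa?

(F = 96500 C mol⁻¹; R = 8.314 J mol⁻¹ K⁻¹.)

Q = I·t = 0.9150 A × 2562.0 s = 2344 C.
n(e⁻) = Q/F = 2344 / 96500 = 0.02429 mol.
2 electrons are transferred per Cl₂ molecule, so n(Cl₂) = 0.02429 / 2 = 0.01215 mol.
V = nRT/P = (0.01215 × 8.314 × 310) / (169 × 10³ Pa) = 1.85 × 10⁻⁴ m³ = 0.185 L.

0.185 L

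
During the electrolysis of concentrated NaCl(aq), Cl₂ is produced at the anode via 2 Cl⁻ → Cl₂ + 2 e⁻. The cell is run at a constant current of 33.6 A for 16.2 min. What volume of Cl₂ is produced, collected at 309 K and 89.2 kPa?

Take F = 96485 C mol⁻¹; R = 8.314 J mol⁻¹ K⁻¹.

Q = I·t = 33.60 A × 972.00 s = 32660 C.
n(e⁻) = Q/F = 32660 / 96485 = 0.3385 mol.
2 electrons are transferred per Cl₂ molecule, so n(Cl₂) = 0.3385 / 2 = 0.1692 mol.
V = nRT/P = (0.1692 × 8.314 × 309) / (89.2 × 10³ Pa) = 0.00487 m³ = 4.87 L.

4.87 L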